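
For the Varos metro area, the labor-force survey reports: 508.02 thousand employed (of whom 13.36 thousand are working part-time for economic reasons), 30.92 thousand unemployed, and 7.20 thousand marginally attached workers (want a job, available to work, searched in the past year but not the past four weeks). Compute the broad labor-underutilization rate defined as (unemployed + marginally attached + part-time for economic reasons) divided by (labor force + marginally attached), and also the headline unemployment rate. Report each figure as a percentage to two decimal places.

Broad underutilization rate ≈ 9.43%; headline unemployment rate ≈ 5.74%.

Labor force = 508.02 + 30.92 = 538.94 thousand.
Numerator = 30.92 + 7.20 + 13.36 = 51.48 thousand.
Denominator = 538.94 + 7.20 = 546.14 thousand.
Broad rate = 51.48 / 546.14 = 9.43%.
Headline unemployment rate = 30.92 / 538.94 = 5.74%.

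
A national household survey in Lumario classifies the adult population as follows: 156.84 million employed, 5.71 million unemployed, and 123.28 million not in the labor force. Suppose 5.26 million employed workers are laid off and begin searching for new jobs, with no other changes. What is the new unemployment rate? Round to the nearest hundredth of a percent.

New unemployment rate ≈ 6.75%.

Initially, labor force = 156.84 + 5.71 = 162.55 million, so u = 5.71/162.55 = 3.51%.
After the change, employed falls and unemployed rises by 5.26; labor force unchanged → E = 151.58, U = 10.97, labor force = 162.55 million.
New unemployment rate = 10.97 / 162.55 = 6.75%.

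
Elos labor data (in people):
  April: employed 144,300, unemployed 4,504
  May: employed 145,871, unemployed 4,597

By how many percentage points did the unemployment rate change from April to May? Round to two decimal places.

April: labor force = 144,300 + 4,504 = 148,804; u = 4,504/148,804 = 3.03%.
May: labor force = 145,871 + 4,597 = 150,468; u = 4,597/150,468 = 3.06%.
Change = 3.06% − 3.03% = +0.03 pp.

The unemployment rate changed by +0.03 percentage points.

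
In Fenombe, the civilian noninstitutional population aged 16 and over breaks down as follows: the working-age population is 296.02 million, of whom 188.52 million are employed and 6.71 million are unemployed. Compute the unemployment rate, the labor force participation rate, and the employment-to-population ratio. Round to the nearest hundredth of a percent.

Unemployment rate ≈ 3.44%; labor force participation rate ≈ 65.95%; employment-population ratio ≈ 63.68%.

Labor force = employed + unemployed = 188.52 + 6.71 = 195.23 million.
Unemployment rate = 6.71 / 195.23 = 3.44%.
Labor force participation rate = 195.23 / 296.02 = 65.95%.
Employment-population ratio = 188.52 / 296.02 = 63.68%.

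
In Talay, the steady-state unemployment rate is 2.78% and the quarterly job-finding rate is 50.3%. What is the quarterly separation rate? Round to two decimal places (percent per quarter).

Separation rate ≈ 1.44% per quarter.

From u* = s/(s+f): s = u·f/(1−u).
s = 0.0278 × 50.3 / (1 − 0.0278) = 1.3983 / 0.9722 ≈ 1.44% per quarter.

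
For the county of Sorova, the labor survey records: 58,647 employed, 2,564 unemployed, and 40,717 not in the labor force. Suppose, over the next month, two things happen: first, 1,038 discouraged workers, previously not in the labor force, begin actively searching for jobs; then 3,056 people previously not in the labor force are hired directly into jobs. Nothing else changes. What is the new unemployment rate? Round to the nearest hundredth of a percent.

New unemployment rate ≈ 5.52%.

Initially, labor force = 58,647 + 2,564 = 61,211, so u = 2,564/61,211 = 4.19%.
After the first change, unemployed and labor force both rise by 1,038 → E = 58,647, U = 3,602, labor force = 62,249.
After the second change, employed and labor force both rise by 3,056; unemployed unchanged → E = 61,703, U = 3,602, labor force = 65,305.
New unemployment rate = 3,602 / 65,305 = 5.52%.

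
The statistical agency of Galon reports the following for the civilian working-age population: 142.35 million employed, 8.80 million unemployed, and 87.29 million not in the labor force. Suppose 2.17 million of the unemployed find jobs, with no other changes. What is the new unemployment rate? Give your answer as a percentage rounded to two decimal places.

Initially, labor force = 142.35 + 8.80 = 151.15 million, so u = 8.80/151.15 = 5.82%.
After the change, unemployed falls and employed rises by 2.17; labor force unchanged → E = 144.52, U = 6.63, labor force = 151.15 million.
New unemployment rate = 6.63 / 151.15 = 4.39%.

New unemployment rate ≈ 4.39%.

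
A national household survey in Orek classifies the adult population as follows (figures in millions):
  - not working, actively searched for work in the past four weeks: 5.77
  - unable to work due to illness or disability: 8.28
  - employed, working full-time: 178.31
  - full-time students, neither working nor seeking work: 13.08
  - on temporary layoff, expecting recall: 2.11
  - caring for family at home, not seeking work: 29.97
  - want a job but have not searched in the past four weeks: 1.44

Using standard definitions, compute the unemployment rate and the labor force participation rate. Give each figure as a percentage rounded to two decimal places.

Employed = 178.31 million.
Unemployed = 5.77 + 2.11 = 7.88 million (jobless and actively searching, or on temporary layoff).
Labor force = 178.31 + 7.88 = 186.19 million.
Not in labor force = 8.28 + 13.08 + 29.97 + 1.44 = 52.77 million (those not working and not actively searching are outside the labor force — including those who want a job but have given up searching).
Civilian working-age population = 186.19 + 52.77 = 238.96 million.
Unemployment rate = 7.88 / 186.19 = 4.23%.
Labor force participation rate = 186.19 / 238.96 = 77.92%.

Unemployment rate ≈ 4.23%; labor force participation rate ≈ 77.92%.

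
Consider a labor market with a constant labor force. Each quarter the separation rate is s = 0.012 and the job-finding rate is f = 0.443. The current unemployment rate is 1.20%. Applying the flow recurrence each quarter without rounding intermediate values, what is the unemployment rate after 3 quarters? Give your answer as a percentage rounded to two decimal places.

With a fixed labor force, u_{t+1} = u_t + s·(1−u_t) − f·u_t = u_t·(1−s−f) + s.
Here 1−s−f = 0.545 and s = 0.012.
u_1 = 0.012000 × 0.545 + 0.012 = 0.018540.
u_2 = 0.018540 × 0.545 + 0.012 = 0.022104.
u_3 = 0.022104 × 0.545 + 0.012 = 0.024047.

Unemployment rate after three quarters ≈ 2.40%.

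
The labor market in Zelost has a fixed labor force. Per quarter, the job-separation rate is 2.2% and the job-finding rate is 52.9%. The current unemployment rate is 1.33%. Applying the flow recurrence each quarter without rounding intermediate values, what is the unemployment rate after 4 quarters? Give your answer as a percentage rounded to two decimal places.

Unemployment rate after four quarters ≈ 3.88%.

With a fixed labor force, u_{t+1} = u_t + s·(1−u_t) − f·u_t = u_t·(1−s−f) + s.
Here 1−s−f = 0.449 and s = 0.022.
u_1 = 0.013300 × 0.449 + 0.022 = 0.027972.
u_2 = 0.027972 × 0.449 + 0.022 = 0.034559.
u_3 = 0.034559 × 0.449 + 0.022 = 0.037517.
u_4 = 0.037517 × 0.449 + 0.022 = 0.038845.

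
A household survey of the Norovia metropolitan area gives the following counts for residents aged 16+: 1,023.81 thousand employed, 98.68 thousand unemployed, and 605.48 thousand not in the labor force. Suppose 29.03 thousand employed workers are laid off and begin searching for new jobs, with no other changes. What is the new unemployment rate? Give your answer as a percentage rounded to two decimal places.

Initially, labor force = 1,023.81 + 98.68 = 1,122.49 thousand, so u = 98.68/1,122.49 = 8.79%.
After the change, employed falls and unemployed rises by 29.03; labor force unchanged → E = 994.78, U = 127.71, labor force = 1,122.49 thousand.
New unemployment rate = 127.71 / 1,122.49 = 11.38%.

New unemployment rate ≈ 11.38%.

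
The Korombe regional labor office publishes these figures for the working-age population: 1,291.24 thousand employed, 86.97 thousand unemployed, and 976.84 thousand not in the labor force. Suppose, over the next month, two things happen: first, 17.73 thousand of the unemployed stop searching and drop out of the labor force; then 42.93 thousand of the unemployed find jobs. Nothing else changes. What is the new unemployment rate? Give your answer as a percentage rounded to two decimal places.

Initially, labor force = 1,291.24 + 86.97 = 1,378.21 thousand, so u = 86.97/1,378.21 = 6.31%.
After the first change, unemployed and labor force both fall by 17.73 → E = 1,291.24, U = 69.24, labor force = 1,360.48 thousand.
After the second change, unemployed falls and employed rises by 42.93; labor force unchanged → E = 1,334.17, U = 26.31, labor force = 1,360.48 thousand.
New unemployment rate = 26.31 / 1,360.48 = 1.93%.

New unemployment rate ≈ 1.93%.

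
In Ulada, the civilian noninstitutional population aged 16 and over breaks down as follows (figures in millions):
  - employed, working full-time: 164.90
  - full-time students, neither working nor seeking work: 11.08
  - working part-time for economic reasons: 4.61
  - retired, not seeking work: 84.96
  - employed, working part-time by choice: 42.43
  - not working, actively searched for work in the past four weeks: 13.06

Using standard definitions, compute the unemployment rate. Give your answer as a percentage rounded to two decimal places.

Unemployment rate ≈ 5.80%.

Employed = 164.90 + 4.61 + 42.43 = 211.94 million (anyone who worked, including part-time for economic reasons, counts as employed).
Unemployed = 13.06 million.
Labor force = 211.94 + 13.06 = 225.00 million.
Unemployment rate = 13.06 / 225.00 = 5.80%.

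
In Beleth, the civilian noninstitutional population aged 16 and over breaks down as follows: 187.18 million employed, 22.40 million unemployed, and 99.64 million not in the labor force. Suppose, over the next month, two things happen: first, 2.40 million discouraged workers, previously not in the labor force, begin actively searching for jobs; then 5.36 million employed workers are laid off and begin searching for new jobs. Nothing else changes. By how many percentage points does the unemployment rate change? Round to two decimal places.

The unemployment rate changes by +3.54 percentage points.

Initially, labor force = 187.18 + 22.40 = 209.58 million, so u = 22.40/209.58 = 10.69%.
After the first change, unemployed and labor force both rise by 2.40 → E = 187.18, U = 24.80, labor force = 211.98 million.
After the second change, employed falls and unemployed rises by 5.36; labor force unchanged → E = 181.82, U = 30.16, labor force = 211.98 million.
New unemployment rate = 30.16 / 211.98 = 14.23%.
Change = 14.23% − 10.69% = +3.54 percentage points.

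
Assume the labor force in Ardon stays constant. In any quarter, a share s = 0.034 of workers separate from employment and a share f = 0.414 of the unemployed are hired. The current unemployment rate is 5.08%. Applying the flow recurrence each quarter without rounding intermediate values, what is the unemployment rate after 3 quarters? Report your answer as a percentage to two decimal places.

With a fixed labor force, u_{t+1} = u_t + s·(1−u_t) − f·u_t = u_t·(1−s−f) + s.
Here 1−s−f = 0.552 and s = 0.034.
u_1 = 0.050800 × 0.552 + 0.034 = 0.062042.
u_2 = 0.062042 × 0.552 + 0.034 = 0.068247.
u_3 = 0.068247 × 0.552 + 0.034 = 0.071672.

Unemployment rate after three quarters ≈ 7.17%.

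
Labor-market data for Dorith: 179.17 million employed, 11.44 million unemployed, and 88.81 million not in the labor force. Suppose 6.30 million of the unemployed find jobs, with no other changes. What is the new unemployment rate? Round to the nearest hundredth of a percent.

Initially, labor force = 179.17 + 11.44 = 190.61 million, so u = 11.44/190.61 = 6.00%.
After the change, unemployed falls and employed rises by 6.30; labor force unchanged → E = 185.47, U = 5.14, labor force = 190.61 million.
New unemployment rate = 5.14 / 190.61 = 2.70%.

New unemployment rate ≈ 2.70%.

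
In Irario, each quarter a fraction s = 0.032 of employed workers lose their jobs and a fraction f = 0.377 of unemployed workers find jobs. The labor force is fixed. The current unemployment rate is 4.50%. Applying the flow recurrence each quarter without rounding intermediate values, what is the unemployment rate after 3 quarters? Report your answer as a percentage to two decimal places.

Unemployment rate after three quarters ≈ 7.14%.

With a fixed labor force, u_{t+1} = u_t + s·(1−u_t) − f·u_t = u_t·(1−s−f) + s.
Here 1−s−f = 0.591 and s = 0.032.
u_1 = 0.045000 × 0.591 + 0.032 = 0.058595.
u_2 = 0.058595 × 0.591 + 0.032 = 0.066630.
u_3 = 0.066630 × 0.591 + 0.032 = 0.071378.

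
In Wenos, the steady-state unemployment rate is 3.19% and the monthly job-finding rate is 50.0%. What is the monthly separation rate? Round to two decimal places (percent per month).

Separation rate ≈ 1.65% per month.

From u* = s/(s+f): s = u·f/(1−u).
s = 0.0319 × 50.0 / (1 − 0.0319) = 1.5950 / 0.9681 ≈ 1.65% per month.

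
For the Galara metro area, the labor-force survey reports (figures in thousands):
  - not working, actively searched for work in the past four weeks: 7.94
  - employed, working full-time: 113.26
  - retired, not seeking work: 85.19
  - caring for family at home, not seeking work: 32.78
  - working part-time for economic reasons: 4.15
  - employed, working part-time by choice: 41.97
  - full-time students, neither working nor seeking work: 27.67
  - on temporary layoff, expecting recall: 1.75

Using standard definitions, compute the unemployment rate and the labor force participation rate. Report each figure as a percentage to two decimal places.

Unemployment rate ≈ 5.73%; labor force participation rate ≈ 53.72%.

Employed = 113.26 + 4.15 + 41.97 = 159.38 thousand (anyone who worked, including part-time for economic reasons, counts as employed).
Unemployed = 7.94 + 1.75 = 9.69 thousand (jobless and actively searching, or on temporary layoff).
Labor force = 159.38 + 9.69 = 169.07 thousand.
Not in labor force = 85.19 + 32.78 + 27.67 = 145.64 thousand (those not working and not actively searching are outside the labor force).
Civilian working-age population = 169.07 + 145.64 = 314.71 thousand.
Unemployment rate = 9.69 / 169.07 = 5.73%.
Labor force participation rate = 169.07 / 314.71 = 53.72%.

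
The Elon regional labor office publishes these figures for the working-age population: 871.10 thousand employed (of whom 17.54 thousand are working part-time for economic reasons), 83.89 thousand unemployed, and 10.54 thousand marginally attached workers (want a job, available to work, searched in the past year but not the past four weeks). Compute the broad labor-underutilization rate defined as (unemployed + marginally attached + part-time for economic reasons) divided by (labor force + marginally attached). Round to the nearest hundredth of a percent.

Labor force = 871.10 + 83.89 = 954.99 thousand.
Numerator = 83.89 + 10.54 + 17.54 = 111.97 thousand.
Denominator = 954.99 + 10.54 = 965.53 thousand.
Broad rate = 111.97 / 965.53 = 11.60%.

Broad underutilization rate ≈ 11.60%.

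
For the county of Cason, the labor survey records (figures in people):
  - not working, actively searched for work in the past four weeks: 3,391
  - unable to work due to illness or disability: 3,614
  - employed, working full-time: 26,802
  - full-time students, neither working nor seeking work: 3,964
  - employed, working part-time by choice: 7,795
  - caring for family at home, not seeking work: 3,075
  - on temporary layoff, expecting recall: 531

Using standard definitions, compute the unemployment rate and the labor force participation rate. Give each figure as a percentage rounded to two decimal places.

Unemployment rate ≈ 10.18%; labor force participation rate ≈ 78.34%.

Employed = 26,802 + 7,795 = 34,597.
Unemployed = 3,391 + 531 = 3,922 (jobless and actively searching, or on temporary layoff).
Labor force = 34,597 + 3,922 = 38,519.
Not in labor force = 3,614 + 3,964 + 3,075 = 10,653 (those not working and not actively searching are outside the labor force).
Civilian working-age population = 38,519 + 10,653 = 49,172.
Unemployment rate = 3,922 / 38,519 = 10.18%.
Labor force participation rate = 38,519 / 49,172 = 78.34%.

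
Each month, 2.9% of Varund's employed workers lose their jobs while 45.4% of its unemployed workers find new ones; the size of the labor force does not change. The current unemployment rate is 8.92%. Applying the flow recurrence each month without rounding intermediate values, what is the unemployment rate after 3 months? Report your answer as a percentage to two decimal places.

Unemployment rate after three months ≈ 6.41%.

With a fixed labor force, u_{t+1} = u_t + s·(1−u_t) − f·u_t = u_t·(1−s−f) + s.
Here 1−s−f = 0.517 and s = 0.029.
u_1 = 0.089200 × 0.517 + 0.029 = 0.075116.
u_2 = 0.075116 × 0.517 + 0.029 = 0.067835.
u_3 = 0.067835 × 0.517 + 0.029 = 0.064071.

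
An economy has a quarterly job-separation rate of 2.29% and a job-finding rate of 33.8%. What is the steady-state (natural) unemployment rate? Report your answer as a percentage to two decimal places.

At steady state the flows balance: s·E = f·U, so U/(E+U) = s/(s+f).
u* = 2.29 / (2.29 + 33.8) = 2.29 / 36.09 = 6.35%.

Steady-state unemployment rate ≈ 6.35%.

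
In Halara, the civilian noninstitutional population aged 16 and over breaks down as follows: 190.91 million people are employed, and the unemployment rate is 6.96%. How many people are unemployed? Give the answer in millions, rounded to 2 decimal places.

Let U be the number unemployed. The labor force is E + U, and U/(E+U) = 0.0696.
So U = 0.0696 × 190.91 / (1 − 0.0696) = 13.2873 / 0.9304 ≈ 14.28 million.

About 14.28 million are unemployed.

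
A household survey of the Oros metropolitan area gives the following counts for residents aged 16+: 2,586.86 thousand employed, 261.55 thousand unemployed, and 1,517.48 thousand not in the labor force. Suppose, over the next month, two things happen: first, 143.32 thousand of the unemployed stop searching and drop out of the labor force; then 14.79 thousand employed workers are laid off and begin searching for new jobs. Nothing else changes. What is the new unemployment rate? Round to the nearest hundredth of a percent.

Initially, labor force = 2,586.86 + 261.55 = 2,848.41 thousand, so u = 261.55/2,848.41 = 9.18%.
After the first change, unemployed and labor force both fall by 143.32 → E = 2,586.86, U = 118.23, labor force = 2,705.09 thousand.
After the second change, employed falls and unemployed rises by 14.79; labor force unchanged → E = 2,572.07, U = 133.02, labor force = 2,705.09 thousand.
New unemployment rate = 133.02 / 2,705.09 = 4.92%.

New unemployment rate ≈ 4.92%.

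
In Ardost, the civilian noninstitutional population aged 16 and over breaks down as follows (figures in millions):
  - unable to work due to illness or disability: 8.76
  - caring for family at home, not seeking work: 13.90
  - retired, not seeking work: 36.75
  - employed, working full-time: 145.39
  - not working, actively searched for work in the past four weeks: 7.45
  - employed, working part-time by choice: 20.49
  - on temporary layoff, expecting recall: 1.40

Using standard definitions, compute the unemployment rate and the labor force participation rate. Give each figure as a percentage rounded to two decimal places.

Employed = 145.39 + 20.49 = 165.88 million.
Unemployed = 7.45 + 1.40 = 8.85 million (jobless and actively searching, or on temporary layoff).
Labor force = 165.88 + 8.85 = 174.73 million.
Not in labor force = 8.76 + 13.90 + 36.75 = 59.41 million (those not working and not actively searching are outside the labor force).
Civilian working-age population = 174.73 + 59.41 = 234.14 million.
Unemployment rate = 8.85 / 174.73 = 5.06%.
Labor force participation rate = 174.73 / 234.14 = 74.63%.

Unemployment rate ≈ 5.06%; labor force participation rate ≈ 74.63%.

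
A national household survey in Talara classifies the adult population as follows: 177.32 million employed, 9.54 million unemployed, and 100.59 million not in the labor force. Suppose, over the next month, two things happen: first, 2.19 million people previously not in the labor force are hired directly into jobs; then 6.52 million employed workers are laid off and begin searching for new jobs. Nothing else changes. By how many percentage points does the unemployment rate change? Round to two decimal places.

Initially, labor force = 177.32 + 9.54 = 186.86 million, so u = 9.54/186.86 = 5.11%.
After the first change, employed and labor force both rise by 2.19; unemployed unchanged → E = 179.51, U = 9.54, labor force = 189.05 million.
After the second change, employed falls and unemployed rises by 6.52; labor force unchanged → E = 172.99, U = 16.06, labor force = 189.05 million.
New unemployment rate = 16.06 / 189.05 = 8.50%.
Change = 8.50% − 5.11% = +3.39 percentage points.

The unemployment rate changes by +3.39 percentage points.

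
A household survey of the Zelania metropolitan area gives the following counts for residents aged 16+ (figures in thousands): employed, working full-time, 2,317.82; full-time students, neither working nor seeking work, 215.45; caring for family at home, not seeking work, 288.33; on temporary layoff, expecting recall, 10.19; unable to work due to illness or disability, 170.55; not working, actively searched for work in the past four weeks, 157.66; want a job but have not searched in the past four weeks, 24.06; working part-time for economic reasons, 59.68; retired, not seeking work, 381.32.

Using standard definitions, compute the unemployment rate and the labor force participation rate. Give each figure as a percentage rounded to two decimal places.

Employed = 2,317.82 + 59.68 = 2,377.50 thousand (anyone who worked, including part-time for economic reasons, counts as employed).
Unemployed = 10.19 + 157.66 = 167.85 thousand (jobless and actively searching, or on temporary layoff).
Labor force = 2,377.50 + 167.85 = 2,545.35 thousand.
Not in labor force = 215.45 + 288.33 + 170.55 + 24.06 + 381.32 = 1,079.71 thousand (those not working and not actively searching are outside the labor force — including those who want a job but have given up searching).
Civilian working-age population = 2,545.35 + 1,079.71 = 3,625.06 thousand.
Unemployment rate = 167.85 / 2,545.35 = 6.59%.
Labor force participation rate = 2,545.35 / 3,625.06 = 70.22%.

Unemployment rate ≈ 6.59%; labor force participation rate ≈ 70.22%.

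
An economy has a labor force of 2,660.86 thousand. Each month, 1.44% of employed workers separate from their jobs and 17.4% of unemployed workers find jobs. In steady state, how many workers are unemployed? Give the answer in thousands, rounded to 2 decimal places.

Steady-state unemployment rate u* = s/(s+f) = 1.44/(1.44+17.4) = 0.076433.
Unemployed = u* × labor force = 0.076433 × 2,660.86 ≈ 203.38 thousand.

About 203.38 thousand are unemployed in steady state.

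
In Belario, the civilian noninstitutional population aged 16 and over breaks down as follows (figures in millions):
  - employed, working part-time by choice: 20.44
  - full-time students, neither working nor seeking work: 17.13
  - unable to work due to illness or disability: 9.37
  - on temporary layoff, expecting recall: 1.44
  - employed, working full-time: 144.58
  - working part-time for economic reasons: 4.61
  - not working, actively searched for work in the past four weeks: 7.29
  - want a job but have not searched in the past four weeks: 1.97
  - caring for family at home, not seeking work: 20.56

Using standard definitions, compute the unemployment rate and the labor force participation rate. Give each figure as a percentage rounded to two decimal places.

Unemployment rate ≈ 4.89%; labor force participation rate ≈ 78.44%.

Employed = 20.44 + 144.58 + 4.61 = 169.63 million (anyone who worked, including part-time for economic reasons, counts as employed).
Unemployed = 1.44 + 7.29 = 8.73 million (jobless and actively searching, or on temporary layoff).
Labor force = 169.63 + 8.73 = 178.36 million.
Not in labor force = 17.13 + 9.37 + 1.97 + 20.56 = 49.03 million (those not working and not actively searching are outside the labor force — including those who want a job but have given up searching).
Civilian working-age population = 178.36 + 49.03 = 227.39 million.
Unemployment rate = 8.73 / 178.36 = 4.89%.
Labor force participation rate = 178.36 / 227.39 = 78.44%.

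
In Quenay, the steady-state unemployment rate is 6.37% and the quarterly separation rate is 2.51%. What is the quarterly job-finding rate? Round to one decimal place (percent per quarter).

Job-finding rate ≈ 36.9% per quarter.

From u* = s/(s+f): f = s·(1−u)/u.
f = 2.51 × (1 − 0.0637) / 0.0637 = 2.3501 / 0.0637 ≈ 36.9% per quarter.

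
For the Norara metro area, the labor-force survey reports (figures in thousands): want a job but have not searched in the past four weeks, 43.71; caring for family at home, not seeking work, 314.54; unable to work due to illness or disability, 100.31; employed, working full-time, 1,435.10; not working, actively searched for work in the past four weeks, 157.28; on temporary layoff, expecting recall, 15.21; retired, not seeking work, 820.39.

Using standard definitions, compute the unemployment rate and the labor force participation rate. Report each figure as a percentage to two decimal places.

Employed = 1,435.10 thousand.
Unemployed = 157.28 + 15.21 = 172.49 thousand (jobless and actively searching, or on temporary layoff).
Labor force = 1,435.10 + 172.49 = 1,607.59 thousand.
Not in labor force = 43.71 + 314.54 + 100.31 + 820.39 = 1,278.95 thousand (those not working and not actively searching are outside the labor force — including those who want a job but have given up searching).
Civilian working-age population = 1,607.59 + 1,278.95 = 2,886.54 thousand.
Unemployment rate = 172.49 / 1,607.59 = 10.73%.
Labor force participation rate = 1,607.59 / 2,886.54 = 55.69%.

Unemployment rate ≈ 10.73%; labor force participation rate ≈ 55.69%.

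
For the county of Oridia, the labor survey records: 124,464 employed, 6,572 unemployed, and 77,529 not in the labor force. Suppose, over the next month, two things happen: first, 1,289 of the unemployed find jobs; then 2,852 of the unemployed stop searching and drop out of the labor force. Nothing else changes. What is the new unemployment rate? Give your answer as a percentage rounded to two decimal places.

New unemployment rate ≈ 1.90%.

Initially, labor force = 124,464 + 6,572 = 131,036, so u = 6,572/131,036 = 5.02%.
After the first change, unemployed falls and employed rises by 1,289; labor force unchanged → E = 125,753, U = 5,283, labor force = 131,036.
After the second change, unemployed and labor force both fall by 2,852 → E = 125,753, U = 2,431, labor force = 128,184.
New unemployment rate = 2,431 / 128,184 = 1.90%.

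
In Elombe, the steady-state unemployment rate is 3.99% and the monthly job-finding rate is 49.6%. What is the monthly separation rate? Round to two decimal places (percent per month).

From u* = s/(s+f): s = u·f/(1−u).
s = 0.0399 × 49.6 / (1 − 0.0399) = 1.9790 / 0.9601 ≈ 2.06% per month.

Separation rate ≈ 2.06% per month.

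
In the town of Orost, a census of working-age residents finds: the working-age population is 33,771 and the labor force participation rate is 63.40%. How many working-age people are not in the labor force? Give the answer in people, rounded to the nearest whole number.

About 12,360 are not in the labor force.

Share not in the labor force = 1 − 0.6340 = 0.3660.
Not in labor force = 0.3660 × 33,771 ≈ 12,360.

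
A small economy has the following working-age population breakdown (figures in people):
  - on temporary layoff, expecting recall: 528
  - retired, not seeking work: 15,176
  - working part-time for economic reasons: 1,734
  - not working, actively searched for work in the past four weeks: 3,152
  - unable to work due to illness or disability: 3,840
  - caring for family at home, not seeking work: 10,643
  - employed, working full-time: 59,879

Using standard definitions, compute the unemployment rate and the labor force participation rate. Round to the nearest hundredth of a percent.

Unemployment rate ≈ 5.64%; labor force participation rate ≈ 68.76%.

Employed = 1,734 + 59,879 = 61,613 (anyone who worked, including part-time for economic reasons, counts as employed).
Unemployed = 528 + 3,152 = 3,680 (jobless and actively searching, or on temporary layoff).
Labor force = 61,613 + 3,680 = 65,293.
Not in labor force = 15,176 + 3,840 + 10,643 = 29,659 (those not working and not actively searching are outside the labor force).
Civilian working-age population = 65,293 + 29,659 = 94,952.
Unemployment rate = 3,680 / 65,293 = 5.64%.
Labor force participation rate = 65,293 / 94,952 = 68.76%.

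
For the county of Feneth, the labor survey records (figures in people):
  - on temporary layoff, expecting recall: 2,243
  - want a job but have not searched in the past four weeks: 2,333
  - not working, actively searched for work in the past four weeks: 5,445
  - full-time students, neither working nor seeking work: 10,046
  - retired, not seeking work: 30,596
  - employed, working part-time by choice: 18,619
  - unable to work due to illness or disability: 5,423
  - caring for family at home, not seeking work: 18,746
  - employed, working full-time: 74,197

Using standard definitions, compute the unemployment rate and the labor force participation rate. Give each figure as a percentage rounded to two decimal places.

Employed = 18,619 + 74,197 = 92,816.
Unemployed = 2,243 + 5,445 = 7,688 (jobless and actively searching, or on temporary layoff).
Labor force = 92,816 + 7,688 = 100,504.
Not in labor force = 2,333 + 10,046 + 30,596 + 5,423 + 18,746 = 67,144 (those not working and not actively searching are outside the labor force — including those who want a job but have given up searching).
Civilian working-age population = 100,504 + 67,144 = 167,648.
Unemployment rate = 7,688 / 100,504 = 7.65%.
Labor force participation rate = 100,504 / 167,648 = 59.95%.

Unemployment rate ≈ 7.65%; labor force participation rate ≈ 59.95%.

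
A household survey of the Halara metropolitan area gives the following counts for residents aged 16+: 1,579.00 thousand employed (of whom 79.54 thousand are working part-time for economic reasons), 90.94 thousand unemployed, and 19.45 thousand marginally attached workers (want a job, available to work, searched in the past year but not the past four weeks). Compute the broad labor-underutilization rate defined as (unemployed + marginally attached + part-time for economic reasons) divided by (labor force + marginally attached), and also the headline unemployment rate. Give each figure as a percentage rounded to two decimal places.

Labor force = 1,579.00 + 90.94 = 1,669.94 thousand.
Numerator = 90.94 + 19.45 + 79.54 = 189.93 thousand.
Denominator = 1,669.94 + 19.45 = 1,689.39 thousand.
Broad rate = 189.93 / 1,689.39 = 11.24%.
Headline unemployment rate = 90.94 / 1,669.94 = 5.45%.

Broad underutilization rate ≈ 11.24%; headline unemployment rate ≈ 5.45%.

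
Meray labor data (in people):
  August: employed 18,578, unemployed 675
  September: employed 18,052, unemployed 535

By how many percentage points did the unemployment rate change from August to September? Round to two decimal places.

August: labor force = 18,578 + 675 = 19,253; u = 675/19,253 = 3.51%.
September: labor force = 18,052 + 535 = 18,587; u = 535/18,587 = 2.88%.
Change = 2.88% − 3.51% = −0.63 pp.

The unemployment rate changed by −0.63 percentage points.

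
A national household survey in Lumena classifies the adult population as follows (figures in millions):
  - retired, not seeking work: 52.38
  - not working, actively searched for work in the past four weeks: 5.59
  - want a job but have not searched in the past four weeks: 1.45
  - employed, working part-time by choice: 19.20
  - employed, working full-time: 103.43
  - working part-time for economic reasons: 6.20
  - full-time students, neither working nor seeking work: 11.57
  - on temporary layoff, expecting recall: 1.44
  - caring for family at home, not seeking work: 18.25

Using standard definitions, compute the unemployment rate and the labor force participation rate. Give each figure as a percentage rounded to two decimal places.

Employed = 19.20 + 103.43 + 6.20 = 128.83 million (anyone who worked, including part-time for economic reasons, counts as employed).
Unemployed = 5.59 + 1.44 = 7.03 million (jobless and actively searching, or on temporary layoff).
Labor force = 128.83 + 7.03 = 135.86 million.
Not in labor force = 52.38 + 1.45 + 11.57 + 18.25 = 83.65 million (those not working and not actively searching are outside the labor force — including those who want a job but have given up searching).
Civilian working-age population = 135.86 + 83.65 = 219.51 million.
Unemployment rate = 7.03 / 135.86 = 5.17%.
Labor force participation rate = 135.86 / 219.51 = 61.89%.

Unemployment rate ≈ 5.17%; labor force participation rate ≈ 61.89%.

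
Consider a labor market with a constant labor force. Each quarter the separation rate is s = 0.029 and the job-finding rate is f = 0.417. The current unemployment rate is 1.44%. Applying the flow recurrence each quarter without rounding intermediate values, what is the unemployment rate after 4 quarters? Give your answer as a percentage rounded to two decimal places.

With a fixed labor force, u_{t+1} = u_t + s·(1−u_t) − f·u_t = u_t·(1−s−f) + s.
Here 1−s−f = 0.554 and s = 0.029.
u_1 = 0.014400 × 0.554 + 0.029 = 0.036978.
u_2 = 0.036978 × 0.554 + 0.029 = 0.049486.
u_3 = 0.049486 × 0.554 + 0.029 = 0.056415.
u_4 = 0.056415 × 0.554 + 0.029 = 0.060254.

Unemployment rate after four quarters ≈ 6.03%.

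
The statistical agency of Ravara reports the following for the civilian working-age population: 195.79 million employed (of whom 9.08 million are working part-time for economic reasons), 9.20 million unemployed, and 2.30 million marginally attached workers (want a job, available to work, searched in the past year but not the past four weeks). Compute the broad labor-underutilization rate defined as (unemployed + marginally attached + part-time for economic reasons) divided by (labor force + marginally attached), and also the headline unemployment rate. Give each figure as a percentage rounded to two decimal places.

Broad underutilization rate ≈ 9.93%; headline unemployment rate ≈ 4.49%.

Labor force = 195.79 + 9.20 = 204.99 million.
Numerator = 9.20 + 2.30 + 9.08 = 20.58 million.
Denominator = 204.99 + 2.30 = 207.29 million.
Broad rate = 20.58 / 207.29 = 9.93%.
Headline unemployment rate = 9.20 / 204.99 = 4.49%.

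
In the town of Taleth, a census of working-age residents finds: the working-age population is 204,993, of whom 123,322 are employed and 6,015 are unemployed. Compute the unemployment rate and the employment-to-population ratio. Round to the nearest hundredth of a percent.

Labor force = employed + unemployed = 123,322 + 6,015 = 129,337.
Unemployment rate = 6,015 / 129,337 = 4.65%.
Employment-population ratio = 123,322 / 204,993 = 60.16%.

Unemployment rate ≈ 4.65%; employment-population ratio ≈ 60.16%.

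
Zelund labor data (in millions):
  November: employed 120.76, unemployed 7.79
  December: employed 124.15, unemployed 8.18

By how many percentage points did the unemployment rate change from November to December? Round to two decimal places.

The unemployment rate changed by +0.12 percentage points.

November: labor force = 120.76 + 7.79 = 128.55; u = 7.79/128.55 = 6.06%.
December: labor force = 124.15 + 8.18 = 132.33; u = 8.18/132.33 = 6.18%.
Change = 6.18% − 6.06% = +0.12 pp.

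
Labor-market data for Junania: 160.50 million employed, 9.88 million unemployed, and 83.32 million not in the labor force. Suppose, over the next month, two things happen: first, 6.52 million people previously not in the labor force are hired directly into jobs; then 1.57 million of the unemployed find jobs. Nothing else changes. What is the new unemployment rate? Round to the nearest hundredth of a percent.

Initially, labor force = 160.50 + 9.88 = 170.38 million, so u = 9.88/170.38 = 5.80%.
After the first change, employed and labor force both rise by 6.52; unemployed unchanged → E = 167.02, U = 9.88, labor force = 176.90 million.
After the second change, unemployed falls and employed rises by 1.57; labor force unchanged → E = 168.59, U = 8.31, labor force = 176.90 million.
New unemployment rate = 8.31 / 176.90 = 4.70%.

New unemployment rate ≈ 4.70%.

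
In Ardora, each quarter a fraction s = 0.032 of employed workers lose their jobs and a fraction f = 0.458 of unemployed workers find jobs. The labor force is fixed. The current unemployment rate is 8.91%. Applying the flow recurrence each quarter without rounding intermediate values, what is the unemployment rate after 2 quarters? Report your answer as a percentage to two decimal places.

With a fixed labor force, u_{t+1} = u_t + s·(1−u_t) − f·u_t = u_t·(1−s−f) + s.
Here 1−s−f = 0.510 and s = 0.032.
u_1 = 0.089100 × 0.510 + 0.032 = 0.077441.
u_2 = 0.077441 × 0.510 + 0.032 = 0.071495.

Unemployment rate after two quarters ≈ 7.15%.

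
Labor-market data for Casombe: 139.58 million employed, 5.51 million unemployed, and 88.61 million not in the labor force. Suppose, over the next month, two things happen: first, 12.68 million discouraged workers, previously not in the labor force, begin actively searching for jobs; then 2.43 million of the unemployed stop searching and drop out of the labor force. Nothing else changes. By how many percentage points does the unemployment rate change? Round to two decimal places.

The unemployment rate changes by +6.35 percentage points.

Initially, labor force = 139.58 + 5.51 = 145.09 million, so u = 5.51/145.09 = 3.80%.
After the first change, unemployed and labor force both rise by 12.68 → E = 139.58, U = 18.19, labor force = 157.77 million.
After the second change, unemployed and labor force both fall by 2.43 → E = 139.58, U = 15.76, labor force = 155.34 million.
New unemployment rate = 15.76 / 155.34 = 10.15%.
Change = 10.15% − 3.80% = +6.35 percentage points.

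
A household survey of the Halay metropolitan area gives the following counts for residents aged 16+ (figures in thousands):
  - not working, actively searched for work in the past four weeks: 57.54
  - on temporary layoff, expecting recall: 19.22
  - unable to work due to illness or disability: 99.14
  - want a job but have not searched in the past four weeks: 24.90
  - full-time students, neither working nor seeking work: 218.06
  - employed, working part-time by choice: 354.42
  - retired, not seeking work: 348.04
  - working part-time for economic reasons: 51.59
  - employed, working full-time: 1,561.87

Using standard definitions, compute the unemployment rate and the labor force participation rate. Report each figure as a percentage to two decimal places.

Employed = 354.42 + 51.59 + 1,561.87 = 1,967.88 thousand (anyone who worked, including part-time for economic reasons, counts as employed).
Unemployed = 57.54 + 19.22 = 76.76 thousand (jobless and actively searching, or on temporary layoff).
Labor force = 1,967.88 + 76.76 = 2,044.64 thousand.
Not in labor force = 99.14 + 24.90 + 218.06 + 348.04 = 690.14 thousand (those not working and not actively searching are outside the labor force — including those who want a job but have given up searching).
Civilian working-age population = 2,044.64 + 690.14 = 2,734.78 thousand.
Unemployment rate = 76.76 / 2,044.64 = 3.75%.
Labor force participation rate = 2,044.64 / 2,734.78 = 74.76%.

Unemployment rate ≈ 3.75%; labor force participation rate ≈ 74.76%.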